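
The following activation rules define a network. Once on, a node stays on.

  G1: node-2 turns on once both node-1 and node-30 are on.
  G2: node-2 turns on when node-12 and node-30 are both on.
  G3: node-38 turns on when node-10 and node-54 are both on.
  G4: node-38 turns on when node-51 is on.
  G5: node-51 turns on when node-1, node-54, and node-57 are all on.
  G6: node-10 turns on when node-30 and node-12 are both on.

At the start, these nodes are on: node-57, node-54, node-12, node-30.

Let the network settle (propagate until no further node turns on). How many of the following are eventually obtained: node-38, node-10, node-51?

node-30 and node-12 are on, so node-10 turns on (G6).
G3: node-10 and node-54 on → node-38 on.
node-38: reached.
node-10: reached.
node-51 would need node-1, node-54, and node-57 (G5), but node-1 never turns on.
Reached: node-38 and node-10 — 2 of the 3.

2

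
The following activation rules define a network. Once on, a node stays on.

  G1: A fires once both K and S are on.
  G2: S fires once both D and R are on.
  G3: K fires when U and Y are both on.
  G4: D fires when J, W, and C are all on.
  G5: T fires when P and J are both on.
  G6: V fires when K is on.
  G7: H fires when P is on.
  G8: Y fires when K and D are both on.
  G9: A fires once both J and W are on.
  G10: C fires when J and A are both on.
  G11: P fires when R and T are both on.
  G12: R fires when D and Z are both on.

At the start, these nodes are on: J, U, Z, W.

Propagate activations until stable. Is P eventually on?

P would need R and T (G11), but T never turns on.

No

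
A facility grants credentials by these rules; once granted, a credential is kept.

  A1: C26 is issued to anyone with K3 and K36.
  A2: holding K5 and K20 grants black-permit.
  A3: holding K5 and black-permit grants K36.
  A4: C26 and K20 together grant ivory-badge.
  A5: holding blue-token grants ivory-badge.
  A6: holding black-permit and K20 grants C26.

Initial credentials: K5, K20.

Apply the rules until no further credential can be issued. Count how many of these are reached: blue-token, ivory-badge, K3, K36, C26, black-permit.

Holding K5 and K20 grants black-permit (A2).
Holding K5 and black-permit grants K36 (A3).
Holding black-permit and K20 grants C26 (A6).
Holding C26 and K20 grants ivory-badge (A4).
No rule produces blue-token, and it is not given.
ivory-badge: reached.
No rule produces K3, and it is not given.
K36: reached.
C26: reached.
black-permit: reached.
Reached: ivory-badge, K36, C26, and black-permit — 4 of the 6.

4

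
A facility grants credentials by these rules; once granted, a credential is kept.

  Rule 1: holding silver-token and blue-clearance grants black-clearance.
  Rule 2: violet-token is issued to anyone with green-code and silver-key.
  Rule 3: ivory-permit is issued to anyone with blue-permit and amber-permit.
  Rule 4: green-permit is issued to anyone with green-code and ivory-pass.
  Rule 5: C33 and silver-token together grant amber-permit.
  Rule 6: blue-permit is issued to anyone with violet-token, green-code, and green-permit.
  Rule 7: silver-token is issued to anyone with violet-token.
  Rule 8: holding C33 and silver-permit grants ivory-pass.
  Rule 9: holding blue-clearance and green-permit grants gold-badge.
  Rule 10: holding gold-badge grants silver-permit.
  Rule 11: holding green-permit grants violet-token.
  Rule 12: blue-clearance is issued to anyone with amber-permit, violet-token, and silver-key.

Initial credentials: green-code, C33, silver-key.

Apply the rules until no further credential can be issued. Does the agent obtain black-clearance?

Holding green-code and silver-key grants violet-token (Rule 2).
Holding violet-token grants silver-token (Rule 7).
Holding C33 and silver-token grants amber-permit (Rule 5).
Holding amber-permit, violet-token, and silver-key grants blue-clearance (Rule 12).
Holding silver-token and blue-clearance grants black-clearance (Rule 1).

Yes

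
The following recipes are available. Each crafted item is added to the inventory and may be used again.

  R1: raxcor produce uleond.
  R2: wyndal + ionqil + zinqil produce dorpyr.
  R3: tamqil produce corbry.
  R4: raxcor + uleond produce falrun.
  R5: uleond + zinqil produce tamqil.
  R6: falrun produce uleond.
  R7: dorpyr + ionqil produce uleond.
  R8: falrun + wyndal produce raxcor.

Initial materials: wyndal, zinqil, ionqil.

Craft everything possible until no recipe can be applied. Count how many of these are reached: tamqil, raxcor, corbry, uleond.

wyndal + ionqil + zinqil → dorpyr (R2).
dorpyr + ionqil → uleond (R7).
Using R5, uleond and zinqil make tamqil.
Using R3, tamqil makes corbry.
tamqil: reached.
raxcor would need falrun and wyndal (R8), but falrun is never obtained.
corbry: reached.
uleond: reached.
Reached: tamqil, corbry, and uleond — 3 of the 4.

3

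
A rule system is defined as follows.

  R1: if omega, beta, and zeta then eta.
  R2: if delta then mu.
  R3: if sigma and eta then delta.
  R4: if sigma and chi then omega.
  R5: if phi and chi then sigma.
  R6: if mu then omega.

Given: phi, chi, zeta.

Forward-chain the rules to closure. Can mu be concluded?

mu would need delta (R2), but delta is never established.

No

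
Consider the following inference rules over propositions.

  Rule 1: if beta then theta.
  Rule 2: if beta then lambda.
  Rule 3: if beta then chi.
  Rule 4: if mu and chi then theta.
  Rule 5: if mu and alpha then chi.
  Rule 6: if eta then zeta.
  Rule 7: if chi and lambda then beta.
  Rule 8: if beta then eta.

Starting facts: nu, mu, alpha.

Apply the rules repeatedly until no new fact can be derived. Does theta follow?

mu and alpha hold, so chi follows (Rule 5).
From mu and chi, Rule 4 gives theta.

Yes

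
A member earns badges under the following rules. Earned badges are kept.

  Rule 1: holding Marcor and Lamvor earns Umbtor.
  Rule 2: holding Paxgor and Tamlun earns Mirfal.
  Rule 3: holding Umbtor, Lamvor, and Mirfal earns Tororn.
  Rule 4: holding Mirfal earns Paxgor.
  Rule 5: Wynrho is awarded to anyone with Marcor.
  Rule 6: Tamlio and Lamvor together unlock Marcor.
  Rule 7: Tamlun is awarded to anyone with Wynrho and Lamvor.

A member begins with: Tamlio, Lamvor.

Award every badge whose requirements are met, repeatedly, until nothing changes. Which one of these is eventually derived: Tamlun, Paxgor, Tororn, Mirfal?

Tamlun

With Tamlio and Lamvor, Marcor is earned (Rule 6).
With Marcor, Wynrho is earned (Rule 5).
With Wynrho and Lamvor, Tamlun is earned (Rule 7).
Tororn would need Umbtor, Lamvor, and Mirfal (Rule 3), but Mirfal is never earned. Paxgor would need Mirfal (Rule 4), but Mirfal is never earned. Mirfal would need Paxgor and Tamlun (Rule 2), but Paxgor is never earned.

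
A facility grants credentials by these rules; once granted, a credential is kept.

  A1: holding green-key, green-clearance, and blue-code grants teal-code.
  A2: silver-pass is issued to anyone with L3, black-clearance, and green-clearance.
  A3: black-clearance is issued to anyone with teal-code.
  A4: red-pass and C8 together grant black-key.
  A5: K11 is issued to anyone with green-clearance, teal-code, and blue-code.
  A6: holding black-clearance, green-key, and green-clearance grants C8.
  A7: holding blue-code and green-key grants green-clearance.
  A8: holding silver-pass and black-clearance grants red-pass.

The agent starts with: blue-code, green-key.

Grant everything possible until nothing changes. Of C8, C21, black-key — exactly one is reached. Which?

Holding blue-code and green-key grants green-clearance (A7).
Holding green-key, green-clearance, and blue-code grants teal-code (A1).
Holding teal-code grants black-clearance (A3).
Holding black-clearance, green-key, and green-clearance grants C8 (A6).
No rule produces C21, and it is not given. black-key would need red-pass and C8 (A4), but red-pass is never granted.

C8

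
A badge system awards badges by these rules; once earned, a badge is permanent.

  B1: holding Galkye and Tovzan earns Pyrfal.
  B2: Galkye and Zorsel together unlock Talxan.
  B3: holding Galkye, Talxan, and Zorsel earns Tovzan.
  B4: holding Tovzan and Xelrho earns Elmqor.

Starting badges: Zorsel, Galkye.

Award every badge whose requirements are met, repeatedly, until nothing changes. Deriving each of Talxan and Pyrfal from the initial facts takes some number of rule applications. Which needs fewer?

Talxan

Talxan: With Galkye and Zorsel, Talxan is earned (B2). [1 rule application]
Pyrfal: With Galkye and Zorsel, Talxan is earned (B2). With Galkye, Talxan, and Zorsel, Tovzan is earned (B3). With Galkye and Tovzan, Pyrfal is earned (B1). [3 rule applications]
Talxan needs fewer.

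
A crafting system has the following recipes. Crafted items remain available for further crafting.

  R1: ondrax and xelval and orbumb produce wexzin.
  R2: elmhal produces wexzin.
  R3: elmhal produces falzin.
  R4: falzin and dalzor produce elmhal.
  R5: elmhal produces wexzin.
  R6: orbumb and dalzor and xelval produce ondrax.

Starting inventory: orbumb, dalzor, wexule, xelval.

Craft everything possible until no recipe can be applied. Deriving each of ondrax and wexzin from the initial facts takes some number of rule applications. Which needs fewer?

ondrax

ondrax: Using R6, orbumb, dalzor, and xelval make ondrax. [1 rule application]
wexzin: Using R6, orbumb, dalzor, and xelval make ondrax. ondrax and xelval and orbumb → wexzin (R1). [2 rule applications]
ondrax needs fewer.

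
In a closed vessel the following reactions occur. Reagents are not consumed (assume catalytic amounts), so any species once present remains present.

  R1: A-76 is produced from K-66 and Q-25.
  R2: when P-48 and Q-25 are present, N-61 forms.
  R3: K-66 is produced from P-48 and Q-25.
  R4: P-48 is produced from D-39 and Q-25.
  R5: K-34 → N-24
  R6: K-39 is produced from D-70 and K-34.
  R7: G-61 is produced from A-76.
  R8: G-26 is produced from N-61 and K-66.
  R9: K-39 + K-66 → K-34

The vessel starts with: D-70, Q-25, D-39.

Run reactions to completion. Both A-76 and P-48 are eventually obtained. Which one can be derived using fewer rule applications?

P-48: D-39 and Q-25 present → P-48 forms (R4). [1 rule application]
A-76: D-39 and Q-25 present → P-48 forms (R4). P-48 and Q-25 present → K-66 forms (R3). K-66 and Q-25 present → A-76 forms (R1). [3 rule applications]
P-48 needs fewer.

P-48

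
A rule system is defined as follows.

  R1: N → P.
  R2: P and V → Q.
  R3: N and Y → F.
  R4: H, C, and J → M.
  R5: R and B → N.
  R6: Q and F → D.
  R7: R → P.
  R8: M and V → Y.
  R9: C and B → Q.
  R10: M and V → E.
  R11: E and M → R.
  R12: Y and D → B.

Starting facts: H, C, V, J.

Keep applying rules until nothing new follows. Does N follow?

No

N would need R and B (R5), but B is never established.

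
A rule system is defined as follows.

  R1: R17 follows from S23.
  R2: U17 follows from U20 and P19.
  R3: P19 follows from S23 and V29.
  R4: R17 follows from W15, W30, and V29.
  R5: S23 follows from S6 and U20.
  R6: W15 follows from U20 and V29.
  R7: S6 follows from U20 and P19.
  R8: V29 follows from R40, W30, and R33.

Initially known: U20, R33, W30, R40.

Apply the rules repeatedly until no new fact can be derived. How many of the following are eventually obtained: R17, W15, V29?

R40, W30, and R33 hold, so V29 follows (R8).
U20 and V29 hold, so W15 follows (R6).
From W15, W30, and V29, R4 gives R17.
R17: reached.
W15: reached.
V29: reached.
All 3 are reached.

3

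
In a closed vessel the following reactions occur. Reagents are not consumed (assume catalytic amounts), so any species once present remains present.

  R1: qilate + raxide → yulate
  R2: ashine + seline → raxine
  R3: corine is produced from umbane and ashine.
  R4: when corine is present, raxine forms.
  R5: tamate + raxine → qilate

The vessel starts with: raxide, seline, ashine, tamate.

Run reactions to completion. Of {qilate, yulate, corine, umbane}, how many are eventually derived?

2

ashine and seline present → raxine forms (R2).
tamate and raxine present → qilate forms (R5).
qilate and raxide present → yulate forms (R1).
qilate: reached.
yulate: reached.
corine would need umbane and ashine (R3), but umbane never forms.
No rule produces umbane, and it is not given.
Reached: qilate and yulate — 2 of the 4.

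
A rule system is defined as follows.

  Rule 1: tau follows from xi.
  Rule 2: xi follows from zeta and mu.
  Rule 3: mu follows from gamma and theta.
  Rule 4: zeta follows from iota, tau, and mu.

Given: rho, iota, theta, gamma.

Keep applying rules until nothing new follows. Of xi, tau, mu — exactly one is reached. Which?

mu

gamma and theta hold, so mu follows (Rule 3).
tau would need xi (Rule 1), but xi is never established. xi would need zeta and mu (Rule 2), but zeta is never established.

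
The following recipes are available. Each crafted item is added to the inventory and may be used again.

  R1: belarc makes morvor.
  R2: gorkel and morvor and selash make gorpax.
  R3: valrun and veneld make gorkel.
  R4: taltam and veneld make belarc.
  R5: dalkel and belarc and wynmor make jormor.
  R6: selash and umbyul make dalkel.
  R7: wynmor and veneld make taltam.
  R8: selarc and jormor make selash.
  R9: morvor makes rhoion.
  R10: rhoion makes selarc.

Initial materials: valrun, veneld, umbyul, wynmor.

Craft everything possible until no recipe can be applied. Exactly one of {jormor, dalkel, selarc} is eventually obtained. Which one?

Using R7, wynmor and veneld make taltam.
Using R4, taltam and veneld make belarc.
Using R1, belarc makes morvor.
morvor → rhoion (R9).
rhoion → selarc (R10).
jormor would need dalkel, belarc, and wynmor (R5), but dalkel is never obtained. dalkel would need selash and umbyul (R6), but selash is never obtained.

selarc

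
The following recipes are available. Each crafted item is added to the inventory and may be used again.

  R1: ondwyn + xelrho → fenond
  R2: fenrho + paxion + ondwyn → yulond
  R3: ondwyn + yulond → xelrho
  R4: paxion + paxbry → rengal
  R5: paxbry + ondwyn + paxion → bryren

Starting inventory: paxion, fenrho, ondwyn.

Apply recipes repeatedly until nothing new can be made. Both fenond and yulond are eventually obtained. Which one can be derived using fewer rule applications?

yulond

yulond: Using R2, fenrho, paxion, and ondwyn make yulond. [1 rule application]
fenond: Using R2, fenrho, paxion, and ondwyn make yulond. ondwyn + yulond → xelrho (R3). Using R1, ondwyn and xelrho make fenond. [3 rule applications]
yulond needs fewer.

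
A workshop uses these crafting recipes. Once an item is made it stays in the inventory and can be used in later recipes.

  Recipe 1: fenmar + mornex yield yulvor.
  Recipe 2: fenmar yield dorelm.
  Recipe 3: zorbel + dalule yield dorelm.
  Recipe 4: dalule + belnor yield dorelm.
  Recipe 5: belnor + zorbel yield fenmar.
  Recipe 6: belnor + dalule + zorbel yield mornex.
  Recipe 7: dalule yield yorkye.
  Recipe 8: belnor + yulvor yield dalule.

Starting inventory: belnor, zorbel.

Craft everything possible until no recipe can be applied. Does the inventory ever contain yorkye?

No

yorkye would need dalule (Recipe 7), but dalule is never obtained.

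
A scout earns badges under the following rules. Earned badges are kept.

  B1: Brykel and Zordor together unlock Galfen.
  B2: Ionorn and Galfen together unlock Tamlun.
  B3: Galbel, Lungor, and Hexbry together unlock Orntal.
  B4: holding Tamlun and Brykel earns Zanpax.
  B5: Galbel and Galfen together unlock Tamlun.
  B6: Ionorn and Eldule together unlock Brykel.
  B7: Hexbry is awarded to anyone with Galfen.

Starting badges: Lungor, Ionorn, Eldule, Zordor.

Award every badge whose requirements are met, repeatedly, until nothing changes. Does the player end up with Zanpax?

With Ionorn and Eldule, Brykel is earned (B6).
With Brykel and Zordor, Galfen is earned (B1).
With Ionorn and Galfen, Tamlun is earned (B2).
With Tamlun and Brykel, Zanpax is earned (B4).

Yes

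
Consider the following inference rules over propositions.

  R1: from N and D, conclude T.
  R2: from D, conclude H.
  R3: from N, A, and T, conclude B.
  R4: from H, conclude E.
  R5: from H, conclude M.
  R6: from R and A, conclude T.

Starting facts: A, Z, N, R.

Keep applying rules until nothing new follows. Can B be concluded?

Yes

From R and A, R6 gives T.
From N, A, and T, R3 gives B.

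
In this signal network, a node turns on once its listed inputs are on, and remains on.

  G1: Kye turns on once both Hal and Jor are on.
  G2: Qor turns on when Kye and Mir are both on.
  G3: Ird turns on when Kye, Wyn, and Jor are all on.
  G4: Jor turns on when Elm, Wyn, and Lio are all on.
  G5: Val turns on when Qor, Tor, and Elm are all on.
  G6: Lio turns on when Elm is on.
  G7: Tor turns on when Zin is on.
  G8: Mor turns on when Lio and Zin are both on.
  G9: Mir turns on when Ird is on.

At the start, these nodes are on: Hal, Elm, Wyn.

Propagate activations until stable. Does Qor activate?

Yes

Elm is on, so Lio turns on (G6).
Elm, Wyn, and Lio are on, so Jor turns on (G4).
Hal and Jor are on, so Kye turns on (G1).
G3: Kye, Wyn, and Jor on → Ird on.
G9: Ird on → Mir on.
Kye and Mir are on, so Qor turns on (G2).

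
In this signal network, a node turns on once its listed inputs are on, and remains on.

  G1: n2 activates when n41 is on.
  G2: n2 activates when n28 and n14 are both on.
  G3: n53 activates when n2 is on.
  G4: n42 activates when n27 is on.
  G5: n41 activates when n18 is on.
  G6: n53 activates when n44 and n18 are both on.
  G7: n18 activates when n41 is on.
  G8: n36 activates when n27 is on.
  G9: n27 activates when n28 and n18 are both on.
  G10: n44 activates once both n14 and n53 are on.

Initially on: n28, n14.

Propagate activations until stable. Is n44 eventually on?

Yes

n28 and n14 are on, so n2 activates (G2).
G3: n2 on → n53 on.
G10: n14 and n53 on → n44 on.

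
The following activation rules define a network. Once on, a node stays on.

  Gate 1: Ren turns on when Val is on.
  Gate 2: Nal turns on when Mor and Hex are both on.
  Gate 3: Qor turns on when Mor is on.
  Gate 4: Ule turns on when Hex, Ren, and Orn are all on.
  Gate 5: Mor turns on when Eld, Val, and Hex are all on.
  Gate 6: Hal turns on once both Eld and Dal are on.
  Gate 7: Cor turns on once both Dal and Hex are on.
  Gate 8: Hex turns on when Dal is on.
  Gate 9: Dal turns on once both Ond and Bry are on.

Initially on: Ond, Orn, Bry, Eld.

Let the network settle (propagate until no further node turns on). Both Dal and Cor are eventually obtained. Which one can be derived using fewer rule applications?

Dal

Dal: Ond and Bry are on, so Dal turns on (Gate 9). [1 rule application]
Cor: Gate 9: Ond and Bry on → Dal on. Gate 8: Dal on → Hex on. Dal and Hex are on, so Cor turns on (Gate 7). [3 rule applications]
Dal needs fewer.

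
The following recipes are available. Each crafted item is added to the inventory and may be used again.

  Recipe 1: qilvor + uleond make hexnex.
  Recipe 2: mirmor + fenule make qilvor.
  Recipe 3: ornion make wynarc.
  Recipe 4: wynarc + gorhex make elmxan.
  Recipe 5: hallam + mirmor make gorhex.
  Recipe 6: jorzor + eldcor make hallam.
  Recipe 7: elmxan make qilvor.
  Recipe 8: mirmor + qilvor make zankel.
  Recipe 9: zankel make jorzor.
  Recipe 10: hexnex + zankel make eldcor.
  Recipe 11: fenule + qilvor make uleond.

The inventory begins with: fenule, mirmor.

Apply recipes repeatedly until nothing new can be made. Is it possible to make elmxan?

elmxan would need wynarc and gorhex (Recipe 4), but wynarc is never obtained.

No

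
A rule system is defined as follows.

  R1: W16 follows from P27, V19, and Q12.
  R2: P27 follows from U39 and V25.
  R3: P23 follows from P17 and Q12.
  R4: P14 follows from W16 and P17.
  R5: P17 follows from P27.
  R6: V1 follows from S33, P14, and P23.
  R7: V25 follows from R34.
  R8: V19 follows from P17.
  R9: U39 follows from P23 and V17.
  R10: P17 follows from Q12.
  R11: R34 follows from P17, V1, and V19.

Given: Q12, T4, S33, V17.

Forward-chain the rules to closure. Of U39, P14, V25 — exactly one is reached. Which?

U39

Q12 holds, so P17 follows (R10).
From P17 and Q12, R3 gives P23.
From P23 and V17, R9 gives U39.
V25 would need R34 (R7), but R34 is never established. P14 would need W16 and P17 (R4), but W16 is never established.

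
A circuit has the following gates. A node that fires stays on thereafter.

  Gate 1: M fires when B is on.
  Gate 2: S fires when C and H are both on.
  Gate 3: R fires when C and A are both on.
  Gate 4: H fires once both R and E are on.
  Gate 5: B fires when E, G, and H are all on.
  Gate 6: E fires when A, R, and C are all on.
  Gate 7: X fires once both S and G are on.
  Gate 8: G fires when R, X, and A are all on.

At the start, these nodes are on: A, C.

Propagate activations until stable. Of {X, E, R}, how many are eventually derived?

2

C and A are on, so R fires (Gate 3).
Gate 6: A, R, and C on → E on.
X would need S and G (Gate 7), but G never turns on.
E: reached.
R: reached.
Reached: E and R — 2 of the 3.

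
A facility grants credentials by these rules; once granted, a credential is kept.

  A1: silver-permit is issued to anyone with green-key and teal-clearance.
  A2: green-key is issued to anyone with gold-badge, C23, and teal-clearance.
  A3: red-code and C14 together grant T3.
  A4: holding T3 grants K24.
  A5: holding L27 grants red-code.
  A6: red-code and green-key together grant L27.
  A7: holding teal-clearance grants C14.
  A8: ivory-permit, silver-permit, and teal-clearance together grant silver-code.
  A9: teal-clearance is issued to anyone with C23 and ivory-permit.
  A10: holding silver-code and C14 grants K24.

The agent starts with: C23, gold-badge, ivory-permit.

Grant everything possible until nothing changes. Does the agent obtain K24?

Holding C23 and ivory-permit grants teal-clearance (A9).
Holding gold-badge, C23, and teal-clearance grants green-key (A2).
Holding teal-clearance grants C14 (A7).
Holding green-key and teal-clearance grants silver-permit (A1).
Holding ivory-permit, silver-permit, and teal-clearance grants silver-code (A8).
Holding silver-code and C14 grants K24 (A10).

Yes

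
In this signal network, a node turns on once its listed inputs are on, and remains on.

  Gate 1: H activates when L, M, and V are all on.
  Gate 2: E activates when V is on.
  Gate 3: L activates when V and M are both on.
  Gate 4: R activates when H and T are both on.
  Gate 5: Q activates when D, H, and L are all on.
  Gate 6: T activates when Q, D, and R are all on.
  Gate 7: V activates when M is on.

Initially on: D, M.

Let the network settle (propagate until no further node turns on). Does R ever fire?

No

R would need H and T (Gate 4), but T never turns on.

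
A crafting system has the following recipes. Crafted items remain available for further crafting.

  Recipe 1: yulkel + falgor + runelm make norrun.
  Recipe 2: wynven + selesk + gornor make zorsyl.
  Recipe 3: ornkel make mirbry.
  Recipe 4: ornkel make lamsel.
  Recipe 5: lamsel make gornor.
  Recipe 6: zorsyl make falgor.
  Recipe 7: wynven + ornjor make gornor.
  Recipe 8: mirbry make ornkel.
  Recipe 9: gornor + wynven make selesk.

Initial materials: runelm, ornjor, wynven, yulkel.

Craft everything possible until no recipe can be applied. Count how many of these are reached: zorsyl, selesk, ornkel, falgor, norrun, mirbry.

4

wynven + ornjor → gornor (Recipe 7).
Using Recipe 9, gornor and wynven make selesk.
wynven + selesk + gornor → zorsyl (Recipe 2).
Using Recipe 6, zorsyl makes falgor.
yulkel + falgor + runelm → norrun (Recipe 1).
zorsyl: reached.
selesk: reached.
ornkel would need mirbry (Recipe 8), but mirbry is never obtained.
falgor: reached.
norrun: reached.
mirbry would need ornkel (Recipe 3), but ornkel is never obtained.
Reached: zorsyl, selesk, falgor, and norrun — 4 of the 6.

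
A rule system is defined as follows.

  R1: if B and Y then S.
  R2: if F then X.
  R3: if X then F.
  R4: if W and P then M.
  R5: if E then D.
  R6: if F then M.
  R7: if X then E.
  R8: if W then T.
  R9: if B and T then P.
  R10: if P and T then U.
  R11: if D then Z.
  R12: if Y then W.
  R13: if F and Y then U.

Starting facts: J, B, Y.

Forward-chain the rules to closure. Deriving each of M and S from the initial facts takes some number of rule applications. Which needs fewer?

S

S: B and Y hold, so S follows (R1). [1 rule application]
M: Y holds, so W follows (R12). From W, R8 gives T. From B and T, R9 gives P. W and P hold, so M follows (R4). [4 rule applications]
S needs fewer.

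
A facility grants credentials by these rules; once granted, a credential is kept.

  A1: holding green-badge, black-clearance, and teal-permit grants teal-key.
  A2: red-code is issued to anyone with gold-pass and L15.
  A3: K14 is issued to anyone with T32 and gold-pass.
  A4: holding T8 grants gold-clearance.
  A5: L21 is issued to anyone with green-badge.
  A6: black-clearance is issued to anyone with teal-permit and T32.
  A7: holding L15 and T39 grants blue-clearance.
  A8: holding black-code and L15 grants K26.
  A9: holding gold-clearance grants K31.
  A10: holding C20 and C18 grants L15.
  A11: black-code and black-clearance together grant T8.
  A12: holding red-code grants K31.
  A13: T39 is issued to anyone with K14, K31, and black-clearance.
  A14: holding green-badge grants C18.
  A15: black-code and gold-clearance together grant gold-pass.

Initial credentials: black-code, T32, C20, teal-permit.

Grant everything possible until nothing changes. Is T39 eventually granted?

Yes

Holding teal-permit and T32 grants black-clearance (A6).
Holding black-code and black-clearance grants T8 (A11).
Holding T8 grants gold-clearance (A4).
Holding gold-clearance grants K31 (A9).
Holding black-code and gold-clearance grants gold-pass (A15).
Holding T32 and gold-pass grants K14 (A3).
Holding K14, K31, and black-clearance grants T39 (A13).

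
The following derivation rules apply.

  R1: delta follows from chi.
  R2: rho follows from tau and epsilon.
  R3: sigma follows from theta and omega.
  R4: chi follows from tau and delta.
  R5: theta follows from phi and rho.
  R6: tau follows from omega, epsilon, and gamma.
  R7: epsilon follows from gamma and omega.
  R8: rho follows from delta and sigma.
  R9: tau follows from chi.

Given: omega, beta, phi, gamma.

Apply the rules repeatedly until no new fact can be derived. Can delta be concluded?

No

delta would need chi (R1), but chi is never established.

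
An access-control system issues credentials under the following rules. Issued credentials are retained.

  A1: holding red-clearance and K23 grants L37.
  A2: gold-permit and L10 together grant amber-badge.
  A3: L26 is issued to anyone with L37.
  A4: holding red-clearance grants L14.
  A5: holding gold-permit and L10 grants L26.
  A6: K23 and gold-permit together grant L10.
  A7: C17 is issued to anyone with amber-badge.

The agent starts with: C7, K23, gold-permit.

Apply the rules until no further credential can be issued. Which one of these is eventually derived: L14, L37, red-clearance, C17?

Holding K23 and gold-permit grants L10 (A6).
Holding gold-permit and L10 grants amber-badge (A2).
Holding amber-badge grants C17 (A7).
L14 would need red-clearance (A4), but red-clearance is never granted. L37 would need red-clearance and K23 (A1), but red-clearance is never granted. No rule produces red-clearance, and it is not given.

C17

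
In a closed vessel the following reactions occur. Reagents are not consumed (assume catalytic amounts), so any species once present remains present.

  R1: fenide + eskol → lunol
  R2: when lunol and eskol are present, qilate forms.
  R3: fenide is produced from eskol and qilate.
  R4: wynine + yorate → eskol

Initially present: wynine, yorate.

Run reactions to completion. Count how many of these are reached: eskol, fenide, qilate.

wynine and yorate present → eskol forms (R4).
eskol: reached.
fenide would need eskol and qilate (R3), but qilate never forms.
qilate would need lunol and eskol (R2), but lunol never forms.
Reached: eskol — 1 of the 3.

1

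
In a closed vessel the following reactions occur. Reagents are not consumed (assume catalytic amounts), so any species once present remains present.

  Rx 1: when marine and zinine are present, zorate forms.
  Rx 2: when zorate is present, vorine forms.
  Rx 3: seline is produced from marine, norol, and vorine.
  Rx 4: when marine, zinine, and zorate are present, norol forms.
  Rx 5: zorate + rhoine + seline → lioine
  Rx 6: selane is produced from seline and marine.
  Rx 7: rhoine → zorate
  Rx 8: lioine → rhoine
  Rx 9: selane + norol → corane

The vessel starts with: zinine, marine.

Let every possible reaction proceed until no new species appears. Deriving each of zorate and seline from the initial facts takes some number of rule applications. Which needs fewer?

zorate

zorate: marine and zinine present → zorate forms (Rx 1). [1 rule application]
seline: marine and zinine present → zorate forms (Rx 1). marine, zinine, and zorate present → norol forms (Rx 4). zorate present → vorine forms (Rx 2). marine, norol, and vorine present → seline forms (Rx 3). [4 rule applications]
zorate needs fewer.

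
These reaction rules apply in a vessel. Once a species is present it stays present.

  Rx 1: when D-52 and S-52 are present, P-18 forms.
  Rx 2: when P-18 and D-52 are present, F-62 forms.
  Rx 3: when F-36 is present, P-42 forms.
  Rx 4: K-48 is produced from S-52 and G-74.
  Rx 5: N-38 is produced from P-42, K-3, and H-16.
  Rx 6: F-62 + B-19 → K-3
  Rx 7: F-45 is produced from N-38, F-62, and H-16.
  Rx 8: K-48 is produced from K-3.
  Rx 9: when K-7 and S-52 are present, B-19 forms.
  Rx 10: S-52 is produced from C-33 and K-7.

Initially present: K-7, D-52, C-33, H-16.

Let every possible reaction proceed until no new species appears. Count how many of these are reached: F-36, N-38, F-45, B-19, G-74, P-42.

C-33 and K-7 present → S-52 forms (Rx 10).
K-7 and S-52 present → B-19 forms (Rx 9).
No rule produces F-36, and it is not given.
N-38 would need P-42, K-3, and H-16 (Rx 5), but P-42 never forms.
F-45 would need N-38, F-62, and H-16 (Rx 7), but N-38 never forms.
B-19: reached.
No rule produces G-74, and it is not given.
P-42 would need F-36 (Rx 3), but F-36 never forms.
Reached: B-19 — 1 of the 6.

1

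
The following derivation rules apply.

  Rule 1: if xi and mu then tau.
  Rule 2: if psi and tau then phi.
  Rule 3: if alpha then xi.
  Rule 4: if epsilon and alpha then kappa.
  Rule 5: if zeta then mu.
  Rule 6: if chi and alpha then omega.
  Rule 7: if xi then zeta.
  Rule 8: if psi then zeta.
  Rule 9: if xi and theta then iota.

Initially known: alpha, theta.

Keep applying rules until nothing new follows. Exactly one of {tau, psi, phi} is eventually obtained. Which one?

alpha holds, so xi follows (Rule 3).
From xi, Rule 7 gives zeta.
zeta holds, so mu follows (Rule 5).
From xi and mu, Rule 1 gives tau.
phi would need psi and tau (Rule 2), but psi is never established. No rule produces psi, and it is not given.

tau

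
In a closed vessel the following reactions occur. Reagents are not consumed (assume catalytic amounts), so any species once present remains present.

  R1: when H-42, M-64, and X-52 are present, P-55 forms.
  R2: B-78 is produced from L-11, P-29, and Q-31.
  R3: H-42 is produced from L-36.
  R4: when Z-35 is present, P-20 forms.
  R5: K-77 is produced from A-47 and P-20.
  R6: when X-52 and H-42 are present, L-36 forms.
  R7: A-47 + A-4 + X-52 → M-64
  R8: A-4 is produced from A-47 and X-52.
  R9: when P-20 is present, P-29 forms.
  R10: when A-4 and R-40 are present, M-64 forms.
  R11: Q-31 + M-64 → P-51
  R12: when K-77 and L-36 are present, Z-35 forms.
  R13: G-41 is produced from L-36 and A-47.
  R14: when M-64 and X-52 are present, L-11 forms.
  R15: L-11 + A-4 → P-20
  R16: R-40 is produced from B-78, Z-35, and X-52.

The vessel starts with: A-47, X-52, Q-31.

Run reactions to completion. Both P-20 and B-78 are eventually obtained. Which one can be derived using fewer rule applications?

P-20

P-20: A-47 and X-52 present → A-4 forms (R8). A-47, A-4, and X-52 present → M-64 forms (R7). M-64 and X-52 present → L-11 forms (R14). L-11 and A-4 present → P-20 forms (R15). [4 rule applications]
B-78: A-47 and X-52 present → A-4 forms (R8). A-47, A-4, and X-52 present → M-64 forms (R7). M-64 and X-52 present → L-11 forms (R14). L-11 and A-4 present → P-20 forms (R15). P-20 present → P-29 forms (R9). L-11, P-29, and Q-31 present → B-78 forms (R2). [6 rule applications]
P-20 needs fewer.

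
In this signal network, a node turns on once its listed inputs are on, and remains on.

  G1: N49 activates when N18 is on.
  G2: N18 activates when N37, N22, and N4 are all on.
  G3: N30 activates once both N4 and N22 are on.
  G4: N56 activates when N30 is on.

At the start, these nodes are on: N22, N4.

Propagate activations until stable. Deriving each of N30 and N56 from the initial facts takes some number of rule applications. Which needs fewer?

N30

N30: N4 and N22 are on, so N30 activates (G3). [1 rule application]
N56: N4 and N22 are on, so N30 activates (G3). N30 is on, so N56 activates (G4). [2 rule applications]
N30 needs fewer.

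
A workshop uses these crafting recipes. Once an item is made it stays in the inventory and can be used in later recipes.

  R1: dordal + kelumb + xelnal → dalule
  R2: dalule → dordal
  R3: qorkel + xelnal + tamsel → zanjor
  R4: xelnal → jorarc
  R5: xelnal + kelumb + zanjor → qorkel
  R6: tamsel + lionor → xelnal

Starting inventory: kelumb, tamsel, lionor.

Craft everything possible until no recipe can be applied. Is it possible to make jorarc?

Yes

tamsel + lionor → xelnal (R6).
Using R4, xelnal makes jorarc.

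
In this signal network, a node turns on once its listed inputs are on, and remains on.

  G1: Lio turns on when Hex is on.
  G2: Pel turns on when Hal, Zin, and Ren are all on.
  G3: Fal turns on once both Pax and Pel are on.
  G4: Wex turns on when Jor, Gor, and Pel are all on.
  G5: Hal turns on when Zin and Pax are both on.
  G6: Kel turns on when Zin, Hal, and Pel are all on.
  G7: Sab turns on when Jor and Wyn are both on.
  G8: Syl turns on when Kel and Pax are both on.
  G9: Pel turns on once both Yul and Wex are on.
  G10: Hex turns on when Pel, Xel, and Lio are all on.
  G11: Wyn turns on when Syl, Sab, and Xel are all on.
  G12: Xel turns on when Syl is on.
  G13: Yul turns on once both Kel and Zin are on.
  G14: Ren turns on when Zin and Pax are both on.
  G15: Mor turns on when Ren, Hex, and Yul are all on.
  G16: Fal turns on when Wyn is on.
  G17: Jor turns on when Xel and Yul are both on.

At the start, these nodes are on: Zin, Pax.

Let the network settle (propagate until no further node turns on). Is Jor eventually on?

Yes

G14: Zin and Pax on → Ren on.
G5: Zin and Pax on → Hal on.
G2: Hal, Zin, and Ren on → Pel on.
Zin, Hal, and Pel are on, so Kel turns on (G6).
G13: Kel and Zin on → Yul on.
Kel and Pax are on, so Syl turns on (G8).
G12: Syl on → Xel on.
Xel and Yul are on, so Jor turns on (G17).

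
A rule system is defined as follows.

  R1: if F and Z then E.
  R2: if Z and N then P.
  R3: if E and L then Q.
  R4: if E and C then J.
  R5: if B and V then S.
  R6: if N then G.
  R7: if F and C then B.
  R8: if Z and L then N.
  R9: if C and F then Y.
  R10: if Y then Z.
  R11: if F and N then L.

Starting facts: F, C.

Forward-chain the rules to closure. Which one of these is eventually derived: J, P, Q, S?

J

C and F hold, so Y follows (R9).
From Y, R10 gives Z.
F and Z hold, so E follows (R1).
From E and C, R4 gives J.
Q would need E and L (R3), but L is never established. S would need B and V (R5), but V is never established. P would need Z and N (R2), but N is never established.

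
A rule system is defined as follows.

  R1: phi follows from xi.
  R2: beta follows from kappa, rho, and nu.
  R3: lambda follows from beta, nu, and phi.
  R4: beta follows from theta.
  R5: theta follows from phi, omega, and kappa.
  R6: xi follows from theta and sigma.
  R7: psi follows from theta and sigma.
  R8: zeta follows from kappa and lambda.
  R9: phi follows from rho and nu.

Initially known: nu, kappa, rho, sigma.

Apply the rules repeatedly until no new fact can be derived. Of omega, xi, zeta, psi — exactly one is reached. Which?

zeta

From kappa, rho, and nu, R2 gives beta.
rho and nu hold, so phi follows (R9).
From beta, nu, and phi, R3 gives lambda.
From kappa and lambda, R8 gives zeta.
No rule produces omega, and it is not given. psi would need theta and sigma (R7), but theta is never established. xi would need theta and sigma (R6), but theta is never established.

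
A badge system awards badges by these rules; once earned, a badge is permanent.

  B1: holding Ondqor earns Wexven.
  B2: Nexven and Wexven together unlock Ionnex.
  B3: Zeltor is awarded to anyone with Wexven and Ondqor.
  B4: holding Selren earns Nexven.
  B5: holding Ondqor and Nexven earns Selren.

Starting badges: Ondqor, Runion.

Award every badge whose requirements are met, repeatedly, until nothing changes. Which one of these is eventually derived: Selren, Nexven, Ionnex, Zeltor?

With Ondqor, Wexven is earned (B1).
With Wexven and Ondqor, Zeltor is earned (B3).
Ionnex would need Nexven and Wexven (B2), but Nexven is never earned. Nexven would need Selren (B4), but Selren is never earned. Selren would need Ondqor and Nexven (B5), but Nexven is never earned.

Zeltor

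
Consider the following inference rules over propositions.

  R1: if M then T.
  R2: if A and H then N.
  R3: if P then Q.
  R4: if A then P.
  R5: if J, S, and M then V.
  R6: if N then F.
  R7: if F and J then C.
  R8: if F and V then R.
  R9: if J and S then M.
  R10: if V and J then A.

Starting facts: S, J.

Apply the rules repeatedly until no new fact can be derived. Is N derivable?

N would need A and H (R2), but H is never established.

No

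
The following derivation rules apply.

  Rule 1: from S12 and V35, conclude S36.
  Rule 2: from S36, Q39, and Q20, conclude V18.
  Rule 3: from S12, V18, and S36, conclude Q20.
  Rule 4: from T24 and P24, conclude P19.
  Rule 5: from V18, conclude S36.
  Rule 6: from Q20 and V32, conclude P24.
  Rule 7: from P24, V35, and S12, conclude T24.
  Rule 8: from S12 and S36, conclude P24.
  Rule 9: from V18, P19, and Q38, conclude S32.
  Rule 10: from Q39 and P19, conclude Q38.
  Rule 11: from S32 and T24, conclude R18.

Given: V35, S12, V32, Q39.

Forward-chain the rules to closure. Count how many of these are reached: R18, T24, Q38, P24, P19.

S12 and V35 hold, so S36 follows (Rule 1).
From S12 and S36, Rule 8 gives P24.
From P24, V35, and S12, Rule 7 gives T24.
From T24 and P24, Rule 4 gives P19.
From Q39 and P19, Rule 10 gives Q38.
R18 would need S32 and T24 (Rule 11), but S32 is never established.
T24: reached.
Q38: reached.
P24: reached.
P19: reached.
Reached: T24, Q38, P24, and P19 — 4 of the 5.

4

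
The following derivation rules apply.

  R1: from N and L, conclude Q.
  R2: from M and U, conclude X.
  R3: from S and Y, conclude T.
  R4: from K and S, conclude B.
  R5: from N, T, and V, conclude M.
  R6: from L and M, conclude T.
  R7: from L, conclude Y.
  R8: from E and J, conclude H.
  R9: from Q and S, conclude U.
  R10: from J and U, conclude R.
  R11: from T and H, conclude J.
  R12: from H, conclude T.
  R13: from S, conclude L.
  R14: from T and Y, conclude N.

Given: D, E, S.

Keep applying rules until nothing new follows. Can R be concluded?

R would need J and U (R10), but J is never established.

No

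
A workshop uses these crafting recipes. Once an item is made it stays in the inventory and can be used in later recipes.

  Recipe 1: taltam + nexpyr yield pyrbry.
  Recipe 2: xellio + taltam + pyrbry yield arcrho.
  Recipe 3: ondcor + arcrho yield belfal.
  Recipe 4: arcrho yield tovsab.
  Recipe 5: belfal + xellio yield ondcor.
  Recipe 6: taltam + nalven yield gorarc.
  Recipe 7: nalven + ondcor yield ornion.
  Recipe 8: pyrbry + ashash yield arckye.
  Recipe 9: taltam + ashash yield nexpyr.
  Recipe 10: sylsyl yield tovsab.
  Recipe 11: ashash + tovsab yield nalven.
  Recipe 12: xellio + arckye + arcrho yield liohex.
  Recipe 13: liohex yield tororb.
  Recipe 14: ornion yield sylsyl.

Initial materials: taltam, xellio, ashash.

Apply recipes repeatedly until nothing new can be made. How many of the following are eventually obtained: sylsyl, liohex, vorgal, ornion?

1

Using Recipe 9, taltam and ashash make nexpyr.
Using Recipe 1, taltam and nexpyr make pyrbry.
pyrbry + ashash → arckye (Recipe 8).
xellio + taltam + pyrbry → arcrho (Recipe 2).
xellio + arckye + arcrho → liohex (Recipe 12).
sylsyl would need ornion (Recipe 14), but ornion is never obtained.
liohex: reached.
No rule produces vorgal, and it is not given.
ornion would need nalven and ondcor (Recipe 7), but ondcor is never obtained.
Reached: liohex — 1 of the 4.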